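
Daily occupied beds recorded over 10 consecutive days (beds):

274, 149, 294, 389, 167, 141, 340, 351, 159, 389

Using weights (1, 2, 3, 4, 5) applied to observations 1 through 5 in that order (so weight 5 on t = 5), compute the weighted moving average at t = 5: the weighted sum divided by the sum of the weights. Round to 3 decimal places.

Weighted sum: 1·274 + 2·149 + 3·294 + 4·389 + 5·167 = 274 + 298 + 882 + 1556 + 835 = 3845
Weight total: 1 + 2 + 3 + 4 + 5 = 15
WMA = 3845 / 15 = 256.333

256.333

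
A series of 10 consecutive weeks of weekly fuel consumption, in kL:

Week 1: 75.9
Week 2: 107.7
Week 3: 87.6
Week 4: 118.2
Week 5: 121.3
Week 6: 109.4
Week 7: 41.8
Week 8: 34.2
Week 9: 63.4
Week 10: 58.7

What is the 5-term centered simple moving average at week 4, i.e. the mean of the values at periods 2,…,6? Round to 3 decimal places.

Sum of periods 2–6: 107.7 + 87.6 + 118.2 + 121.3 + 109.4 = 544.2
Divide by 5: 544.2 / 5 = 108.840

108.840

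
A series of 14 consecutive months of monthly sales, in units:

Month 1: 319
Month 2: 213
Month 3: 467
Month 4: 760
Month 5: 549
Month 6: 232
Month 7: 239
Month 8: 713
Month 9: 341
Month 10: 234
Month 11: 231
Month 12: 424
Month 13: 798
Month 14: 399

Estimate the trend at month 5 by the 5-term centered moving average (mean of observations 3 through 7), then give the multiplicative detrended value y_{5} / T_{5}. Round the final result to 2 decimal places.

1.22

Trend T_5 = (467 + 760 + 549 + 232 + 239) / 5 = 2247/5 = 449.4000
Ratio to trend: 549 / 449.4000 = 1.22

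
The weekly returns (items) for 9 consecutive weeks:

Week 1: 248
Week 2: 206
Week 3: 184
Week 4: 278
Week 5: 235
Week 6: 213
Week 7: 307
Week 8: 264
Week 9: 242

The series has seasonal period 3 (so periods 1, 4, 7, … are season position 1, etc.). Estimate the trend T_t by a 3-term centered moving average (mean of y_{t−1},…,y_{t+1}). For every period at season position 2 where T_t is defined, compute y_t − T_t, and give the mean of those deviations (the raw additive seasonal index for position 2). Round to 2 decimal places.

-6.89

Season position 2 occurs at t = 2, 5, 8 (where T_t is defined).
t=2: T_2 = 212.6667; y_2 − T_2 = 206 − 212.6667 = -6.6667
t=5: T_5 = 242.0000; y_5 − T_5 = 235 − 242.0000 = -7.0000
t=8: T_8 = 271.0000; y_8 − T_8 = 264 − 271.0000 = -7.0000
Mean deviation: (-6.6667 + -7.0000 + -7.0000) / 3 = -6.89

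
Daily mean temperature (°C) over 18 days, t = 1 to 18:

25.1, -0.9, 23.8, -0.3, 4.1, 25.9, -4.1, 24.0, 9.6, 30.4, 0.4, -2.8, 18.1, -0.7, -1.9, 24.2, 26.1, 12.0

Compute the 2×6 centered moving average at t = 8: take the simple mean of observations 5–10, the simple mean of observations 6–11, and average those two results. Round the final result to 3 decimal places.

14.675

Sum over 5–10: 4.1 + 25.9 + (-4.1) + 24.0 + 9.6 + 30.4 = 89.9
Sum over 6–11: 25.9 + (-4.1) + 24.0 + 9.6 + 30.4 + 0.4 = 86.2
CMA at t=8 = (89.9 + 86.2) / (2·6) = 176.1 / 12 = 14.675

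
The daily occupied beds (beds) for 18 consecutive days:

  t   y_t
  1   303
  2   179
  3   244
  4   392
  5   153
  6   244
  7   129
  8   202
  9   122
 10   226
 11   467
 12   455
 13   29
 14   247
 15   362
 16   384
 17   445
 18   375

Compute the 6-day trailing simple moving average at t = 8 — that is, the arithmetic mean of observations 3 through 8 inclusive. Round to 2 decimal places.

Sum of periods 3–8: 244 + 392 + 153 + 244 + 129 + 202 = 1364
Divide by 6: 1364 / 6 = 227.33

227.33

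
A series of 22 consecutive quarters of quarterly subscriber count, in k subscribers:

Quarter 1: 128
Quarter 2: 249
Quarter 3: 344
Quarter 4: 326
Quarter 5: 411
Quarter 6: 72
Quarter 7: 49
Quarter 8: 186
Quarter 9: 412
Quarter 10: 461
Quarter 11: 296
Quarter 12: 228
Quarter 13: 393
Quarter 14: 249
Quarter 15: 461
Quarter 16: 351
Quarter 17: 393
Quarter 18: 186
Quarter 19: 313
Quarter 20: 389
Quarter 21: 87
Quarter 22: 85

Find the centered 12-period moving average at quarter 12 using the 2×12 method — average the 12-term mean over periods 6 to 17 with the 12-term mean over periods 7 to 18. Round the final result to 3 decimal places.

Sum over 6–17: 72 + 49 + 186 + 412 + 461 + 296 + 228 + 393 + 249 + 461 + 351 + 393 = 3551
Sum over 7–18: 49 + 186 + 412 + 461 + 296 + 228 + 393 + 249 + 461 + 351 + 393 + 186 = 3665
CMA at t=12 = (3551 + 3665) / (2·12) = 7216 / 24 = 300.667

300.667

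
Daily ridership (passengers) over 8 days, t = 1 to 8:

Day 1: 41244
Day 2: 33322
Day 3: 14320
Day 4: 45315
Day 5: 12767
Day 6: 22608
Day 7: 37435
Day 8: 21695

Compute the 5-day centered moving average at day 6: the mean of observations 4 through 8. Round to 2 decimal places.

27964.00

Sum of periods 4–8: 45315 + 12767 + 22608 + 37435 + 21695 = 139820
Divide by 5: 139820 / 5 = 27964.00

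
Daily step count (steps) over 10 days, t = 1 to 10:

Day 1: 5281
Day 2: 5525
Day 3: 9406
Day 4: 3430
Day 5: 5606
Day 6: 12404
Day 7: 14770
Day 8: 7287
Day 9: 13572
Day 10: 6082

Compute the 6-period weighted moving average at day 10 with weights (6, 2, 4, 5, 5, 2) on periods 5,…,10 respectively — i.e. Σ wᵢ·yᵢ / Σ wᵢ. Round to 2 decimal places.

Weighted sum: 6·5606 + 2·12404 + 4·14770 + 5·7287 + 5·13572 + 2·6082 = 33636 + 24808 + 59080 + 36435 + 67860 + 12164 = 233983
Weight total: 6 + 2 + 4 + 5 + 5 + 2 = 24
WMA = 233983 / 24 = 9749.29

9749.29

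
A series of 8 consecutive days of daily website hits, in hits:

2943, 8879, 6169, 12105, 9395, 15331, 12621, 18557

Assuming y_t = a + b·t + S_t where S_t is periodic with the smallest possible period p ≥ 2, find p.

2

First differences y_{t+1} − y_t: 5936, -2710, 5936, -2710, 5936, -2710, …
The difference pattern repeats every 2 terms and not for any smaller step, so p = 2.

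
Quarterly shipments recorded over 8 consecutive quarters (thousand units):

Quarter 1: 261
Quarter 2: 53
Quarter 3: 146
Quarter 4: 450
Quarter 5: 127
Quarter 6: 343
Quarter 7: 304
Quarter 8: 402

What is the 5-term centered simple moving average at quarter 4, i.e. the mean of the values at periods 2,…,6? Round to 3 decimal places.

223.800

Sum of periods 2–6: 53 + 146 + 450 + 127 + 343 = 1119
Divide by 5: 1119 / 5 = 223.800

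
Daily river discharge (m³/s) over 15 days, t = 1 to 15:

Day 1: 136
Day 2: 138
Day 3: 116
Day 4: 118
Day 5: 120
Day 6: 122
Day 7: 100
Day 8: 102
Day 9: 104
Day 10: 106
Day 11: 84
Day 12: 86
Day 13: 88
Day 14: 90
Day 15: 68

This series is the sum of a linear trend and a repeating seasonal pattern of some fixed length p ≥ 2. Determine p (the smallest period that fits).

4

First differences y_{t+1} − y_t: 2, -22, 2, 2, 2, -22, 2, 2, 2, -22, …
The difference pattern repeats every 4 terms and not for any smaller step, so p = 4.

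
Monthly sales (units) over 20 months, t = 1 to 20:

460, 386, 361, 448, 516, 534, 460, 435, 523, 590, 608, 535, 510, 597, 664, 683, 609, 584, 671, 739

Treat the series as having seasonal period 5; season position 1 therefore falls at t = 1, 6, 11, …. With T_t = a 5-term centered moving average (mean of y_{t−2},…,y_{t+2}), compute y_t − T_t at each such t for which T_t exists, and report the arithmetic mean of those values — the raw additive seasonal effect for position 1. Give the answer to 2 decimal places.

55.27

Season position 1 occurs at t = 6, 11, 16 (where T_t is defined).
t=6: T_6 = 478.6000; y_6 − T_6 = 534 − 478.6000 = 55.4000
t=11: T_11 = 553.2000; y_11 − T_11 = 608 − 553.2000 = 54.8000
t=16: T_16 = 627.4000; y_16 − T_16 = 683 − 627.4000 = 55.6000
Mean deviation: (55.4000 + 54.8000 + 55.6000) / 3 = 55.27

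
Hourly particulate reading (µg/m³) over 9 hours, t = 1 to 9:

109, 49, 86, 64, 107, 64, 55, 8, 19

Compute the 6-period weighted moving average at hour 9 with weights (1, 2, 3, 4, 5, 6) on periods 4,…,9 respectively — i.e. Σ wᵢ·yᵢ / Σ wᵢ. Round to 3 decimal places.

Weighted sum: 1·64 + 2·107 + 3·64 + 4·55 + 5·8 + 6·19 = 64 + 214 + 192 + 220 + 40 + 114 = 844
Weight total: 1 + 2 + 3 + 4 + 5 + 6 = 21
WMA = 844 / 21 = 40.190

40.190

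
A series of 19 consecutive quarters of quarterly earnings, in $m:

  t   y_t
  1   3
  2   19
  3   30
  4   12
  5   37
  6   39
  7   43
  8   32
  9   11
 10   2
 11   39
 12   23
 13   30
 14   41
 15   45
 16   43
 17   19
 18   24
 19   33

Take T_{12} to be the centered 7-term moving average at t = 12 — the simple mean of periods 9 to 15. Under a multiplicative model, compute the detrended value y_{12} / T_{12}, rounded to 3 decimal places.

Trend T_12 = (11 + 2 + 39 + 23 + 30 + 41 + 45) / 7 = 191/7 = 27.28571
Ratio to trend: 23 / 27.28571 = 0.843

0.843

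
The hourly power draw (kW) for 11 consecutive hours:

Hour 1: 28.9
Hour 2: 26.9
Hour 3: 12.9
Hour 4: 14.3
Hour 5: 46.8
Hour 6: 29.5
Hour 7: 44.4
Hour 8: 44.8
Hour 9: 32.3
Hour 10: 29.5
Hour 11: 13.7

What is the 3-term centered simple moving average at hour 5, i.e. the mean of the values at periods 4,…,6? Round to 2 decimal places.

Sum of periods 4–6: 14.3 + 46.8 + 29.5 = 90.6
Divide by 3: 90.6 / 3 = 30.20

30.20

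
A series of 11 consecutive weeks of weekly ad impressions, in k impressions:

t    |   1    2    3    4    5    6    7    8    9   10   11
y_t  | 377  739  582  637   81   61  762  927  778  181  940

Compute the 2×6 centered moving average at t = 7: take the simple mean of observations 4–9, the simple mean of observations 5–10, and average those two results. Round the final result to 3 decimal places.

503.000

Sum over 4–9: 637 + 81 + 61 + 762 + 927 + 778 = 3246
Sum over 5–10: 81 + 61 + 762 + 927 + 778 + 181 = 2790
CMA at t=7 = (3246 + 2790) / (2·6) = 6036 / 12 = 503.000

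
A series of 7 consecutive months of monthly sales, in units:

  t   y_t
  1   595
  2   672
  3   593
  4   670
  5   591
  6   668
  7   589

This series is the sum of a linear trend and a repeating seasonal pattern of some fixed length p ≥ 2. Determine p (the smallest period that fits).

2

First differences y_{t+1} − y_t: 77, -79, 77, -79, 77, -79, …
The difference pattern repeats every 2 terms and not for any smaller step, so p = 2.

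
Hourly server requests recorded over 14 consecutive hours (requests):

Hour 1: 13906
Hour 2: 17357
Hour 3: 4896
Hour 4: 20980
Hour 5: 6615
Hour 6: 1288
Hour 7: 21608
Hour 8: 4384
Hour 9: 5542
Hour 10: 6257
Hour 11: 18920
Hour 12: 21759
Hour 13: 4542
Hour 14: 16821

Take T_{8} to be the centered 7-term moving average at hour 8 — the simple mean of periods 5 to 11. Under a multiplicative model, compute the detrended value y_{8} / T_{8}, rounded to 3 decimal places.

0.475

Trend T_8 = (6615 + 1288 + 21608 + 4384 + 5542 + 6257 + 18920) / 7 = 64614/7 = 9230.57143
Ratio to trend: 4384 / 9230.57143 = 0.475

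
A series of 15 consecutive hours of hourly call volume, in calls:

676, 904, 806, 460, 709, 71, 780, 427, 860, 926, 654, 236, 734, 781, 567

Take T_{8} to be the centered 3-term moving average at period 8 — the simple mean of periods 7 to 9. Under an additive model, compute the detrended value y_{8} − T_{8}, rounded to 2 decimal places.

Trend T_8 = (780 + 427 + 860) / 3 = 2067/3 = 689.0000
Detrended value: 427 − 689.0000 = -262.00

-262.00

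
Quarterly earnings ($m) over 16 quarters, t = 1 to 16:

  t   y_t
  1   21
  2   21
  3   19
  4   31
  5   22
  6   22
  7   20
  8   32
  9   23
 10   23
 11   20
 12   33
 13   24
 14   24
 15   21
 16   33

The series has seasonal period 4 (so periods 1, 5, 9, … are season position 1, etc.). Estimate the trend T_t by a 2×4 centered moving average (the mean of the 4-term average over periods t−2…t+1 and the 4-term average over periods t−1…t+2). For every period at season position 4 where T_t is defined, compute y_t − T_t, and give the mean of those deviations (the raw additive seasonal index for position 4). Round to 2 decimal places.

Season position 4 occurs at t = 4, 8, 12 (where T_t is defined).
t=4: T_4 = 23.3750; y_4 − T_4 = 31 − 23.3750 = 7.6250
t=8: T_8 = 24.3750; y_8 − T_8 = 32 − 24.3750 = 7.6250
t=12: T_12 = 25.1250; y_12 − T_12 = 33 − 25.1250 = 7.8750
Mean deviation: (7.6250 + 7.6250 + 7.8750) / 3 = 7.71

7.71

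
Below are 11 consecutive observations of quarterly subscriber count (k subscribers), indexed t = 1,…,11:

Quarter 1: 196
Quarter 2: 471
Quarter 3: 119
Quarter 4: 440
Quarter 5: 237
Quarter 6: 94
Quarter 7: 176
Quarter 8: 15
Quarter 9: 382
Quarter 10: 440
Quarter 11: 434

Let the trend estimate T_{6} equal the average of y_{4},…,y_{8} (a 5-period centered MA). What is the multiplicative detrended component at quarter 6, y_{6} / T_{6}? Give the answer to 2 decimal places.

0.49

Trend T_6 = (440 + 237 + 94 + 176 + 15) / 5 = 962/5 = 192.4000
Ratio to trend: 94 / 192.4000 = 0.49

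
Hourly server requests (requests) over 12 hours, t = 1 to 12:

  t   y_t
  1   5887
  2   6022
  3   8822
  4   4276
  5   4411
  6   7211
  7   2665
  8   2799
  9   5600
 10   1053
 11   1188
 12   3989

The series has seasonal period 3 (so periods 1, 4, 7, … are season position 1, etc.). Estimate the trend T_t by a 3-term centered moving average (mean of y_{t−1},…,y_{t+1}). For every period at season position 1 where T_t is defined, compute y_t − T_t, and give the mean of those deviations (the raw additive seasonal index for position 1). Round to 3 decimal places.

Season position 1 occurs at t = 4, 7, 10 (where T_t is defined).
t=4: T_4 = 5836.33333; y_4 − T_4 = 4276 − 5836.33333 = -1560.33333
t=7: T_7 = 4225.00000; y_7 − T_7 = 2665 − 4225.00000 = -1560.00000
t=10: T_10 = 2613.66667; y_10 − T_10 = 1053 − 2613.66667 = -1560.66667
Mean deviation: (-1560.33333 + -1560.00000 + -1560.66667) / 3 = -1560.333

-1560.333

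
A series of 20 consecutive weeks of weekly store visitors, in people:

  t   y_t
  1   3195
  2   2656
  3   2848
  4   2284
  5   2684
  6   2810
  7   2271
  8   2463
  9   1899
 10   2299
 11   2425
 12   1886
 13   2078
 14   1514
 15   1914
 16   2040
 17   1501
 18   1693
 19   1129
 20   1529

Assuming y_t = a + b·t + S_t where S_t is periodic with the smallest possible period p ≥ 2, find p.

First differences y_{t+1} − y_t: -539, 192, -564, 400, 126, -539, 192, -564, 400, 126, -539, 192, …
The difference pattern repeats every 5 terms and not for any smaller step, so p = 5.

5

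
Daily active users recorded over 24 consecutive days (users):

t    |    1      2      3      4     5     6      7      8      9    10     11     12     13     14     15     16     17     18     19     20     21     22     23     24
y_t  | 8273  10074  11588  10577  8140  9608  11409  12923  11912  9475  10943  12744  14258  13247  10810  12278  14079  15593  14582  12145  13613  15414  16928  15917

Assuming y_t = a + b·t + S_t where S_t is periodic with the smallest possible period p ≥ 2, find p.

5

First differences y_{t+1} − y_t: 1801, 1514, -1011, -2437, 1468, 1801, 1514, -1011, -2437, 1468, 1801, 1514, …
The difference pattern repeats every 5 terms and not for any smaller step, so p = 5.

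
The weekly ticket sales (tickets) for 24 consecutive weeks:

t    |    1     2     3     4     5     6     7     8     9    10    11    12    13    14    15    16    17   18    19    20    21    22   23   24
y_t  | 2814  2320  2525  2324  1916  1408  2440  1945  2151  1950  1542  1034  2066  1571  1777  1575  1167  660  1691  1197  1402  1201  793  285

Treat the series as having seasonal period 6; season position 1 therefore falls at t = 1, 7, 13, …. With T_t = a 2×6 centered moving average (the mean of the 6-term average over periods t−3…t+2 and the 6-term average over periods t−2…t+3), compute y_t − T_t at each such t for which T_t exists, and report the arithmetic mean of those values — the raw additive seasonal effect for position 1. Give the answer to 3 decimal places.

Season position 1 occurs at t = 7, 13, 19 (where T_t is defined).
t=7: T_7 = 1999.50000; y_7 − T_7 = 2440 − 1999.50000 = 440.50000
t=13: T_13 = 1625.41667; y_13 − T_13 = 2066 − 1625.41667 = 440.58333
t=19: T_19 = 1250.83333; y_19 − T_19 = 1691 − 1250.83333 = 440.16667
Mean deviation: (440.50000 + 440.58333 + 440.16667) / 3 = 440.417

440.417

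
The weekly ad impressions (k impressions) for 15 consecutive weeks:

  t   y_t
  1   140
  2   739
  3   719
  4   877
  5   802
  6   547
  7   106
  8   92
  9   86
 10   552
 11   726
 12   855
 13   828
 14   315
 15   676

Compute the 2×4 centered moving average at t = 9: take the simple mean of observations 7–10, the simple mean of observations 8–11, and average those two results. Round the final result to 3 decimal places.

Sum over 7–10: 106 + 92 + 86 + 552 = 836
Sum over 8–11: 92 + 86 + 552 + 726 = 1456
CMA at t=9 = (836 + 1456) / (2·4) = 2292 / 8 = 286.500

286.500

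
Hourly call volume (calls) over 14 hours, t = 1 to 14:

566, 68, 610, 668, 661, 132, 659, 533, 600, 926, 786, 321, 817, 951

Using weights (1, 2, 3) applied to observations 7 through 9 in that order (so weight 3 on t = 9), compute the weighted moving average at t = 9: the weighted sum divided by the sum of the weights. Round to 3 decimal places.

587.500

Weighted sum: 1·659 + 2·533 + 3·600 = 659 + 1066 + 1800 = 3525
Weight total: 1 + 2 + 3 = 6
WMA = 3525 / 6 = 587.500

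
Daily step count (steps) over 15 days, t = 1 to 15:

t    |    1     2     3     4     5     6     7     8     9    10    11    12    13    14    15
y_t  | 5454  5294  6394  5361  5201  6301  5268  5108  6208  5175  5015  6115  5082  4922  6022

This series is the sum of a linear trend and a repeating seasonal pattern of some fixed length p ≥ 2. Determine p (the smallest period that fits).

3

First differences y_{t+1} − y_t: -160, 1100, -1033, -160, 1100, -1033, -160, 1100, …
The difference pattern repeats every 3 terms and not for any smaller step, so p = 3.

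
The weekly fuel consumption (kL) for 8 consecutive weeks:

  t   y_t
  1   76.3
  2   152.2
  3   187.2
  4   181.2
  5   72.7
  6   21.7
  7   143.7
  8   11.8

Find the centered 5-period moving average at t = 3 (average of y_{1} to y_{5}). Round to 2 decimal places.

Sum of periods 1–5: 76.3 + 152.2 + 187.2 + 181.2 + 72.7 = 669.6
Divide by 5: 669.6 / 5 = 133.92

133.92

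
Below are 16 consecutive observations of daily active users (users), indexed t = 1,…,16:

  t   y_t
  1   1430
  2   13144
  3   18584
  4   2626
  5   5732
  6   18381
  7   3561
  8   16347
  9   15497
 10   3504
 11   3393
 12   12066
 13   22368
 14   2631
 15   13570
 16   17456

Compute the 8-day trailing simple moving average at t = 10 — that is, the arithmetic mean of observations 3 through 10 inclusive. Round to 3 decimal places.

10529.000

Sum of periods 3–10: 18584 + 2626 + 5732 + 18381 + 3561 + 16347 + 15497 + 3504 = 84232
Divide by 8: 84232 / 8 = 10529.000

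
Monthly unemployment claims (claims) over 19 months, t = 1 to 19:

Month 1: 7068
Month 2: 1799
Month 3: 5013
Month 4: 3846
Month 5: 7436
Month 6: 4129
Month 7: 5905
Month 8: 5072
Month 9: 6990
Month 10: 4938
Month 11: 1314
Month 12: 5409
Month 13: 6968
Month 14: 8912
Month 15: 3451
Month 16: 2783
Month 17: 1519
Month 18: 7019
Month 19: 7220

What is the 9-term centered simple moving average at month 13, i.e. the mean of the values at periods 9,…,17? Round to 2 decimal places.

Sum of periods 9–17: 6990 + 4938 + 1314 + 5409 + 6968 + 8912 + 3451 + 2783 + 1519 = 42284
Divide by 9: 42284 / 9 = 4698.22

4698.22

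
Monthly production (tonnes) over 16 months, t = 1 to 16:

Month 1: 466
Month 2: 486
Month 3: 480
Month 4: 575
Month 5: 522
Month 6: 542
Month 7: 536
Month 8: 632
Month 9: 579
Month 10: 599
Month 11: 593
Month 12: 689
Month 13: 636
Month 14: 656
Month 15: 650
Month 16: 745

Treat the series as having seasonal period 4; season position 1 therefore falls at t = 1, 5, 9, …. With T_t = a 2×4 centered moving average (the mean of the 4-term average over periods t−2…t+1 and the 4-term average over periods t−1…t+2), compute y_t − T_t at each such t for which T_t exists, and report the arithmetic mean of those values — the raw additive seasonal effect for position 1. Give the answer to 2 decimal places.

-14.67

Season position 1 occurs at t = 5, 9, 13 (where T_t is defined).
t=5: T_5 = 536.7500; y_5 − T_5 = 522 − 536.7500 = -14.7500
t=9: T_9 = 593.6250; y_9 − T_9 = 579 − 593.6250 = -14.6250
t=13: T_13 = 650.6250; y_13 − T_13 = 636 − 650.6250 = -14.6250
Mean deviation: (-14.7500 + -14.6250 + -14.6250) / 3 = -14.67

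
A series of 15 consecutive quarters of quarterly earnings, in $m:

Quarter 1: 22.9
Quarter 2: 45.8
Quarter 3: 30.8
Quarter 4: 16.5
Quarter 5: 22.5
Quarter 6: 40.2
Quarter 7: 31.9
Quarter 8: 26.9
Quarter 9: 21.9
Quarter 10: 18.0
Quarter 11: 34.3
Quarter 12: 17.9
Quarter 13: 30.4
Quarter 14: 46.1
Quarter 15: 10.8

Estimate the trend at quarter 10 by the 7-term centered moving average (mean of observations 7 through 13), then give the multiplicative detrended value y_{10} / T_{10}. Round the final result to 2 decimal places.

Trend T_10 = (31.9 + 26.9 + 21.9 + 18.0 + 34.3 + 17.9 + 30.4) / 7 = 181.3/7 = 25.9000
Ratio to trend: 18.0 / 25.9000 = 0.69

0.69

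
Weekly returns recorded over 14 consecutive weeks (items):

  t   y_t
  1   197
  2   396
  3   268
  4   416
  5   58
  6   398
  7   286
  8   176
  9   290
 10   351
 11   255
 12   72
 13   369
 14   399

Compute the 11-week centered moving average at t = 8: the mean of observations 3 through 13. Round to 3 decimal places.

Sum of periods 3–13: 268 + 416 + 58 + 398 + 286 + 176 + 290 + 351 + 255 + 72 + 369 = 2939
Divide by 11: 2939 / 11 = 267.182

267.182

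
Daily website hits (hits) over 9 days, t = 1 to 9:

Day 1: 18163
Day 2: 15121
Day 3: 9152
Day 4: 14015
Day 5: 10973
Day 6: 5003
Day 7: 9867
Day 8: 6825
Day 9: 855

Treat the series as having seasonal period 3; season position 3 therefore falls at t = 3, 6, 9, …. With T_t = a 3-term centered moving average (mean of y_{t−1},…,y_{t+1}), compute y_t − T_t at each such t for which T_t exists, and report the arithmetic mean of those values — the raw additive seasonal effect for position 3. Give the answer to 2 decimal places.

-3611.00

Season position 3 occurs at t = 3, 6 (where T_t is defined).
t=3: T_3 = 12762.6667; y_3 − T_3 = 9152 − 12762.6667 = -3610.6667
t=6: T_6 = 8614.3333; y_6 − T_6 = 5003 − 8614.3333 = -3611.3333
Mean deviation: (-3610.6667 + -3611.3333) / 2 = -3611.00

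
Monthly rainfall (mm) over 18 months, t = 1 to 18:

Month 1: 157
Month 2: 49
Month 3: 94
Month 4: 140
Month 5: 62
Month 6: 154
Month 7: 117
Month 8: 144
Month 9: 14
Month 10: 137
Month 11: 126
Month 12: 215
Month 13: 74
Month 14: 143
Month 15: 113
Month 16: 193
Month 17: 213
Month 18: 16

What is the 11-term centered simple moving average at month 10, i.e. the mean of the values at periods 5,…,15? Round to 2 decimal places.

118.09

Sum of periods 5–15: 62 + 154 + 117 + 144 + 14 + 137 + 126 + 215 + 74 + 143 + 113 = 1299
Divide by 11: 1299 / 11 = 118.09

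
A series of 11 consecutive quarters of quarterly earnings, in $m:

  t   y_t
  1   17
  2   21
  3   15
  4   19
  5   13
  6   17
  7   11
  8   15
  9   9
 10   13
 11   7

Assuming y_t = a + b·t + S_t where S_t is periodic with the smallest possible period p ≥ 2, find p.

First differences y_{t+1} − y_t: 4, -6, 4, -6, 4, -6, …
The difference pattern repeats every 2 terms and not for any smaller step, so p = 2.

2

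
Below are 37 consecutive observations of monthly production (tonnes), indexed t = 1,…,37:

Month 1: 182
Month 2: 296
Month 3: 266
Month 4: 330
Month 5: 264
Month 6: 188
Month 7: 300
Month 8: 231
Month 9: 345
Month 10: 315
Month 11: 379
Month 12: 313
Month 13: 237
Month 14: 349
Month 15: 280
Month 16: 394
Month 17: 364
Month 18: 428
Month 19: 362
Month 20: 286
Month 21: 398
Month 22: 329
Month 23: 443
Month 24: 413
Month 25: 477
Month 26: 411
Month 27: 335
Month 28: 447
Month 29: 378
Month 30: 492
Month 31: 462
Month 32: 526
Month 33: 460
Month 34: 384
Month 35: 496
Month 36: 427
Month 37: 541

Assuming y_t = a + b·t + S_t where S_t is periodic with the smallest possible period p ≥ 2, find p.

7

First differences y_{t+1} − y_t: 114, -30, 64, -66, -76, 112, -69, 114, -30, 64, -66, -76, 112, -69, 114, -30, …
The difference pattern repeats every 7 terms and not for any smaller step, so p = 7.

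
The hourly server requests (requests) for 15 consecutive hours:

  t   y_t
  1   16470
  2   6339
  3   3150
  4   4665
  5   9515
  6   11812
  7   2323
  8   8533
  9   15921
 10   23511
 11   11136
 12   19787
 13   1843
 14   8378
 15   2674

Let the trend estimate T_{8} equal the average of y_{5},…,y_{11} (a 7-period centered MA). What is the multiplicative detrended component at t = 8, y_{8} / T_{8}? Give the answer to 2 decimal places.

0.72

Trend T_8 = (9515 + 11812 + 2323 + 8533 + 15921 + 23511 + 11136) / 7 = 82751/7 = 11821.5714
Ratio to trend: 8533 / 11821.5714 = 0.72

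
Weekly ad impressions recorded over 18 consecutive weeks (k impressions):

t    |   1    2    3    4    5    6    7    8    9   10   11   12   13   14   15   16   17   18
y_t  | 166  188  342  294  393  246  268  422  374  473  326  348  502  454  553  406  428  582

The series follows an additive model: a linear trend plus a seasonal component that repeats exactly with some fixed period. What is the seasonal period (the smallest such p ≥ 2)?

First differences y_{t+1} − y_t: 22, 154, -48, 99, -147, 22, 154, -48, 99, -147, 22, 154, …
The difference pattern repeats every 5 terms and not for any smaller step, so p = 5.

5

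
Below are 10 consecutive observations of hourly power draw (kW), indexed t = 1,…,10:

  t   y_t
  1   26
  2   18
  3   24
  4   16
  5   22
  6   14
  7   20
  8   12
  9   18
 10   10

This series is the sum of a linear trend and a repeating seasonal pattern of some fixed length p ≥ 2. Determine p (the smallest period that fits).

First differences y_{t+1} − y_t: -8, 6, -8, 6, -8, 6, …
The difference pattern repeats every 2 terms and not for any smaller step, so p = 2.

2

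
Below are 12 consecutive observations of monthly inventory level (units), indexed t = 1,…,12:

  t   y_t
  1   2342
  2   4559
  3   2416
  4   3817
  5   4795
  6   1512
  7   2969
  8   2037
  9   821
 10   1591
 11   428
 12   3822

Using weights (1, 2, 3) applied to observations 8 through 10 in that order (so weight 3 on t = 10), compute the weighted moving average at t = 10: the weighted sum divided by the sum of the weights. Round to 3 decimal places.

1408.667

Weighted sum: 1·2037 + 2·821 + 3·1591 = 2037 + 1642 + 4773 = 8452
Weight total: 1 + 2 + 3 = 6
WMA = 8452 / 6 = 1408.667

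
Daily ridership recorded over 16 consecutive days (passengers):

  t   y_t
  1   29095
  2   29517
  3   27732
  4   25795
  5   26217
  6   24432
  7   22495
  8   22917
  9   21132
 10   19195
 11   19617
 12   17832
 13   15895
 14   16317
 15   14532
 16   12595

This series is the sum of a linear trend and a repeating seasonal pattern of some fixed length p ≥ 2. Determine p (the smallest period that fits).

3

First differences y_{t+1} − y_t: 422, -1785, -1937, 422, -1785, -1937, 422, -1785, …
The difference pattern repeats every 3 terms and not for any smaller step, so p = 3.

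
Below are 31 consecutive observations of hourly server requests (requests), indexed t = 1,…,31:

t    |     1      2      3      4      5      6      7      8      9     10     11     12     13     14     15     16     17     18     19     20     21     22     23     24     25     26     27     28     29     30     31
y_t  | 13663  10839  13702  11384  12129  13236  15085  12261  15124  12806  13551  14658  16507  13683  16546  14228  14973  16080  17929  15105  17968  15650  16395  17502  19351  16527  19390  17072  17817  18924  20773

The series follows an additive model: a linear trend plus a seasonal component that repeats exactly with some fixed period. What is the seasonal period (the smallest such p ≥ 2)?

6

First differences y_{t+1} − y_t: -2824, 2863, -2318, 745, 1107, 1849, -2824, 2863, -2318, 745, 1107, 1849, -2824, 2863, …
The difference pattern repeats every 6 terms and not for any smaller step, so p = 6.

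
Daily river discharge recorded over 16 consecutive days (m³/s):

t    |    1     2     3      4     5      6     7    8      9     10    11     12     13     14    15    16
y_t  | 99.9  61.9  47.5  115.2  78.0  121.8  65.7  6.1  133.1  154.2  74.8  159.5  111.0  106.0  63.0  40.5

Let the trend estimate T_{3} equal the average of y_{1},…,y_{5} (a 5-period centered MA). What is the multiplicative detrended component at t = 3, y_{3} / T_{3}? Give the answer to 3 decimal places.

0.590

Trend T_3 = (99.9 + 61.9 + 47.5 + 115.2 + 78.0) / 5 = 402.5/5 = 80.50000
Ratio to trend: 47.5 / 80.50000 = 0.590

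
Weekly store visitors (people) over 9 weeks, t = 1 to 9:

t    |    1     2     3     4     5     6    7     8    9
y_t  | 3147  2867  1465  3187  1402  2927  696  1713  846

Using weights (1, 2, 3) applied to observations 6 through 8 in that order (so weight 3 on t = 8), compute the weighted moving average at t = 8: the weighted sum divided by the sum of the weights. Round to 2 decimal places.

1576.33

Weighted sum: 1·2927 + 2·696 + 3·1713 = 2927 + 1392 + 5139 = 9458
Weight total: 1 + 2 + 3 = 6
WMA = 9458 / 6 = 1576.33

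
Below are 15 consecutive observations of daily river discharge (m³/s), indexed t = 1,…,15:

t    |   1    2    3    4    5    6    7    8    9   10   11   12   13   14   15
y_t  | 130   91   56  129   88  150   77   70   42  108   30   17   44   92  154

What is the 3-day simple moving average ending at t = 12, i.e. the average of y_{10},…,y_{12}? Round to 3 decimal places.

Sum of periods 10–12: 108 + 30 + 17 = 155
Divide by 3: 155 / 3 = 51.667

51.667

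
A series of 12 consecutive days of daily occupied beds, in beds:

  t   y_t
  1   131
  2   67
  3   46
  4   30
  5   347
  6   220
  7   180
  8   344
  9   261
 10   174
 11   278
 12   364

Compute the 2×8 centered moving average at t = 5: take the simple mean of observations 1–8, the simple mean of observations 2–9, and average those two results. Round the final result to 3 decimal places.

Sum over 1–8: 131 + 67 + 46 + 30 + 347 + 220 + 180 + 344 = 1365
Sum over 2–9: 67 + 46 + 30 + 347 + 220 + 180 + 344 + 261 = 1495
CMA at t=5 = (1365 + 1495) / (2·8) = 2860 / 16 = 178.750

178.750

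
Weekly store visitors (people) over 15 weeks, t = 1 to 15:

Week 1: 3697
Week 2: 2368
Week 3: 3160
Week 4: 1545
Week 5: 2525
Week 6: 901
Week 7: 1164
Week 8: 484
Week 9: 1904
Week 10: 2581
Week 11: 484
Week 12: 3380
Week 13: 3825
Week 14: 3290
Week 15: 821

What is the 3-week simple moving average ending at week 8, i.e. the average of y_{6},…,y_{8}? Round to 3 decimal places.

849.667

Sum of periods 6–8: 901 + 1164 + 484 = 2549
Divide by 3: 2549 / 3 = 849.667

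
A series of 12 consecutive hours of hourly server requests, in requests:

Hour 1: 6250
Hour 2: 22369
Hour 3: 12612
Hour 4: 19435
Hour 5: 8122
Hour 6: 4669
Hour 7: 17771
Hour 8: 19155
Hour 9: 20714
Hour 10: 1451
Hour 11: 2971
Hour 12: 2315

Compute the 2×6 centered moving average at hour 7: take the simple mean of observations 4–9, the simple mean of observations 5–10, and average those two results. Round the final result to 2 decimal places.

Sum over 4–9: 19435 + 8122 + 4669 + 17771 + 19155 + 20714 = 89866
Sum over 5–10: 8122 + 4669 + 17771 + 19155 + 20714 + 1451 = 71882
CMA at t=7 = (89866 + 71882) / (2·6) = 161748 / 12 = 13479.00

13479.00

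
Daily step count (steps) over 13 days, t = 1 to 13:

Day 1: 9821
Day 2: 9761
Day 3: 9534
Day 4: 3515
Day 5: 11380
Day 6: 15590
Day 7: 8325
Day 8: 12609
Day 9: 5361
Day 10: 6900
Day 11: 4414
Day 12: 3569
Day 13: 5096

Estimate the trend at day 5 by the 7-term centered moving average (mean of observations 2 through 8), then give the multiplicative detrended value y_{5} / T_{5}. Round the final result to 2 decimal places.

Trend T_5 = (9761 + 9534 + 3515 + 11380 + 15590 + 8325 + 12609) / 7 = 70714/7 = 10102.0000
Ratio to trend: 11380 / 10102.0000 = 1.13

1.13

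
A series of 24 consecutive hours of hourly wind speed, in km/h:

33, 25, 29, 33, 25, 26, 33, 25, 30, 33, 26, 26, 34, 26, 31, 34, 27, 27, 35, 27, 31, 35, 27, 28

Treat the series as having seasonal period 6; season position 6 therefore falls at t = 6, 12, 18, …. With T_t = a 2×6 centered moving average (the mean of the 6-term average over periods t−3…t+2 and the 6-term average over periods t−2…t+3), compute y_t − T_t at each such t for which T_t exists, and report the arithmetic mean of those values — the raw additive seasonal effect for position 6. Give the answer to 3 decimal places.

-3.000

Season position 6 occurs at t = 6, 12, 18 (where T_t is defined).
t=6: T_6 = 28.58333; y_6 − T_6 = 26 − 28.58333 = -2.58333
t=12: T_12 = 29.25000; y_12 − T_12 = 26 − 29.25000 = -3.25000
t=18: T_18 = 30.16667; y_18 − T_18 = 27 − 30.16667 = -3.16667
Mean deviation: (-2.58333 + -3.25000 + -3.16667) / 3 = -3.000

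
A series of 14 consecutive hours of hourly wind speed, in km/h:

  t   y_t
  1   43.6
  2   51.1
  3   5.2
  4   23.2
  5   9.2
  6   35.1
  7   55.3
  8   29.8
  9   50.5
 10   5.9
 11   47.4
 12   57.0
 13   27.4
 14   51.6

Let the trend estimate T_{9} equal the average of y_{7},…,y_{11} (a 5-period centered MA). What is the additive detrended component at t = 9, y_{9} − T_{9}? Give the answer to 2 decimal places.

12.72

Trend T_9 = (55.3 + 29.8 + 50.5 + 5.9 + 47.4) / 5 = 188.9/5 = 37.7800
Detrended value: 50.5 − 37.7800 = 12.72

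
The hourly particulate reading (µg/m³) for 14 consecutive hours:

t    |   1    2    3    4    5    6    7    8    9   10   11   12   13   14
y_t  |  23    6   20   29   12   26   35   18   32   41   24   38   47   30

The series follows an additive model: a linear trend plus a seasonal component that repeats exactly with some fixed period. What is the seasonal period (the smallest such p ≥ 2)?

First differences y_{t+1} − y_t: -17, 14, 9, -17, 14, 9, -17, 14, …
The difference pattern repeats every 3 terms and not for any smaller step, so p = 3.

3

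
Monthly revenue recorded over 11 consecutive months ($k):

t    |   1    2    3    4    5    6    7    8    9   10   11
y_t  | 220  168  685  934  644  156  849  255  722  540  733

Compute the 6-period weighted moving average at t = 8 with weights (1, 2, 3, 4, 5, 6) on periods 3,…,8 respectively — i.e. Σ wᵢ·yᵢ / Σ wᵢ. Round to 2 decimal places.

Weighted sum: 1·685 + 2·934 + 3·644 + 4·156 + 5·849 + 6·255 = 685 + 1868 + 1932 + 624 + 4245 + 1530 = 10884
Weight total: 1 + 2 + 3 + 4 + 5 + 6 = 21
WMA = 10884 / 21 = 518.29

518.29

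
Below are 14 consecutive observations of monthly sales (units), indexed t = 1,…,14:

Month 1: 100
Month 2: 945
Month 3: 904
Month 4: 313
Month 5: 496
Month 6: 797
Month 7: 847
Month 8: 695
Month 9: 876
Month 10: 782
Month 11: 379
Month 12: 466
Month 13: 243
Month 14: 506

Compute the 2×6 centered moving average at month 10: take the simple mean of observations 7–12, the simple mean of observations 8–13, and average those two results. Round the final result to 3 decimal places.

623.833

Sum over 7–12: 847 + 695 + 876 + 782 + 379 + 466 = 4045
Sum over 8–13: 695 + 876 + 782 + 379 + 466 + 243 = 3441
CMA at t=10 = (4045 + 3441) / (2·6) = 7486 / 12 = 623.833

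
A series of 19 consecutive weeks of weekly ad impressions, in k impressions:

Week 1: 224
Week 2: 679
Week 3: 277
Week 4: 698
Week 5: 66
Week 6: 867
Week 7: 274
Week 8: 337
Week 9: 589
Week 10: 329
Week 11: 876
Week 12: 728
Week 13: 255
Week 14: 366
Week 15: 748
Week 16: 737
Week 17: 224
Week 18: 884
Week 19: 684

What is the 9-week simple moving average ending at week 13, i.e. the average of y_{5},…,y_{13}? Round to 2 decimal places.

Sum of periods 5–13: 66 + 867 + 274 + 337 + 589 + 329 + 876 + 728 + 255 = 4321
Divide by 9: 4321 / 9 = 480.11

480.11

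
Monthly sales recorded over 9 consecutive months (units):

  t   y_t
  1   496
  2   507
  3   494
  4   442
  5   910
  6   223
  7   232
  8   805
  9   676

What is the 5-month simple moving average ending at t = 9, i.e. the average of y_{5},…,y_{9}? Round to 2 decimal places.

Sum of periods 5–9: 910 + 223 + 232 + 805 + 676 = 2846
Divide by 5: 2846 / 5 = 569.20

569.20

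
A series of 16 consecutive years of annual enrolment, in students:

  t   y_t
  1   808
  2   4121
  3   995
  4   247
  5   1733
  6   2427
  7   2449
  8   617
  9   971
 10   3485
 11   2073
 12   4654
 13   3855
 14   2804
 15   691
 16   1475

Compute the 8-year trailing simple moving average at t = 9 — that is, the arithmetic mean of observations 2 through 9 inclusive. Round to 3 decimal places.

Sum of periods 2–9: 4121 + 995 + 247 + 1733 + 2427 + 2449 + 617 + 971 = 13560
Divide by 8: 13560 / 8 = 1695.000

1695.000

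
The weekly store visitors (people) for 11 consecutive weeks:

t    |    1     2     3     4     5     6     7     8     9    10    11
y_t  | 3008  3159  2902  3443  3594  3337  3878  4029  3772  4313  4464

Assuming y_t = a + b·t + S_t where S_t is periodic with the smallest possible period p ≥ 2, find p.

First differences y_{t+1} − y_t: 151, -257, 541, 151, -257, 541, 151, -257, …
The difference pattern repeats every 3 terms and not for any smaller step, so p = 3.

3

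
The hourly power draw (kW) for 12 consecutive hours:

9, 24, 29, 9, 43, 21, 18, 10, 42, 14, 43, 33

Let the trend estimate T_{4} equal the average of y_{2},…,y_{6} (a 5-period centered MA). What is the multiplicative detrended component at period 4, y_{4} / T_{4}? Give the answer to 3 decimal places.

Trend T_4 = (24 + 29 + 9 + 43 + 21) / 5 = 126/5 = 25.20000
Ratio to trend: 9 / 25.20000 = 0.357

0.357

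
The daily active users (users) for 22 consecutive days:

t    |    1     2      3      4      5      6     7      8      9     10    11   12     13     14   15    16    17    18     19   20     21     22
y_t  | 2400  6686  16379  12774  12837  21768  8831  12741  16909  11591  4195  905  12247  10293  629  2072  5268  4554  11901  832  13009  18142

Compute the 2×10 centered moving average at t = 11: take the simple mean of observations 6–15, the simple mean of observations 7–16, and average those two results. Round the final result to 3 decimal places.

9026.100

Sum over 6–15: 21768 + 8831 + 12741 + 16909 + 11591 + 4195 + 905 + 12247 + 10293 + 629 = 100109
Sum over 7–16: 8831 + 12741 + 16909 + 11591 + 4195 + 905 + 12247 + 10293 + 629 + 2072 = 80413
CMA at t=11 = (100109 + 80413) / (2·10) = 180522 / 20 = 9026.100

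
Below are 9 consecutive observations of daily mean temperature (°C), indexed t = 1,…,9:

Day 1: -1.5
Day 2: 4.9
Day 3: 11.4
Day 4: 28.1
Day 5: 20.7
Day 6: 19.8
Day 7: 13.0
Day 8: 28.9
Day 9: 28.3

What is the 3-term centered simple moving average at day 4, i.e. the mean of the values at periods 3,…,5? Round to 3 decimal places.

20.067

Sum of periods 3–5: 11.4 + 28.1 + 20.7 = 60.2
Divide by 3: 60.2 / 3 = 20.067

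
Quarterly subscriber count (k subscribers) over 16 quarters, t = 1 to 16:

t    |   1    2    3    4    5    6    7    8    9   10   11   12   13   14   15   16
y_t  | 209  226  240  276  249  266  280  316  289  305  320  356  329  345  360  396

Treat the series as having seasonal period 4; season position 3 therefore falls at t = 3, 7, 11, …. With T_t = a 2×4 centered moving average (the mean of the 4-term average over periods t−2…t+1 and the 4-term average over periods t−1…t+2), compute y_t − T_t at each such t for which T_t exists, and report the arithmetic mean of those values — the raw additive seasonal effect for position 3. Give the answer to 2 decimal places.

-2.67

Season position 3 occurs at t = 3, 7, 11 (where T_t is defined).
t=3: T_3 = 242.7500; y_3 − T_3 = 240 − 242.7500 = -2.7500
t=7: T_7 = 282.7500; y_7 − T_7 = 280 − 282.7500 = -2.7500
t=11: T_11 = 322.5000; y_11 − T_11 = 320 − 322.5000 = -2.5000
Mean deviation: (-2.7500 + -2.7500 + -2.5000) / 3 = -2.67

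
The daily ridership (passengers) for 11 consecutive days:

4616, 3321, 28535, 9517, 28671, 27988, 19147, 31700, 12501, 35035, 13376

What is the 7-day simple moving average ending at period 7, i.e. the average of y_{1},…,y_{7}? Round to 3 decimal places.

Sum of periods 1–7: 4616 + 3321 + 28535 + 9517 + 28671 + 27988 + 19147 = 121795
Divide by 7: 121795 / 7 = 17399.286

17399.286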